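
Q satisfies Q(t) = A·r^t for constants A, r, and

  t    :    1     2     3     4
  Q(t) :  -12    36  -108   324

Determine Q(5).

-972

Consecutive ratio: 36/(-12) = -3, and -108/36 = -3, so r = -3.
Then A·(-3)^1 = -12 gives A = 4, and Q(t) = 4·(-3)^t.
Q(5) = 4·(-3)^5 = -972.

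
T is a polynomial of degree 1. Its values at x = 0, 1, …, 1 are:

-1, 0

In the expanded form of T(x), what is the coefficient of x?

1

Write T(x) = ax + b; the 2 given values yield a linear system in the 2 coefficients.
Solving, T(x) = x - 1.
The coefficient of x is 1.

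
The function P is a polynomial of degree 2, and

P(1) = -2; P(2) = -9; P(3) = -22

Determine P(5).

-66

Write P(t) = at² + bt + c; the 3 given values yield a linear system in the 3 coefficients.
Solving, P(t) = -3t² + 2t - 1.
Then P(5) = -66.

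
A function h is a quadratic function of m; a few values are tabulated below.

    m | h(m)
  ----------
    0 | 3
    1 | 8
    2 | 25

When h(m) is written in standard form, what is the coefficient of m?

Write h(m) = am² + bm + c; the 3 given values yield a linear system in the 3 coefficients.
Solving, h(m) = 6m² - m + 3.
The coefficient of m is -1.

-1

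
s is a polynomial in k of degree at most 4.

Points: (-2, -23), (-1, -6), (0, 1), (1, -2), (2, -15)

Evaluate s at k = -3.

-50

Write s(k) = ak^4 + bk³ + ck² + dk + e; the 5 given values yield a linear system in the 5 coefficients.
Solving, the top 2 coefficients vanish, and s(k) = -5k² + 2k + 1.
Then s(-3) = -50.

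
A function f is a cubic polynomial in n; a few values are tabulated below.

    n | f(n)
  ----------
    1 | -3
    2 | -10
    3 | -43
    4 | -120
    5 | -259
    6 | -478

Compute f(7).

-795

Write f(n) = an³ + bn² + cn + d; the 6 given values yield a linear system in the 4 coefficients.
Solving, f(n) = -3n³ + 5n² - n - 4.
Then f(7) = -795.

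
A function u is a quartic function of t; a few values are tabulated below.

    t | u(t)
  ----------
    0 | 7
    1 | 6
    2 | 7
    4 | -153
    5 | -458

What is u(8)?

Write u(t) = at^4 + bt³ + ct² + dt + e; the 5 given values yield a linear system in the 5 coefficients.
Solving, u(t) = -t^4 + 8t² - 8t + 7.
Then u(8) = -3641.

-3641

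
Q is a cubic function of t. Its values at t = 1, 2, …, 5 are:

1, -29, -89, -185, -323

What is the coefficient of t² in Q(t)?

First differences: -30, -60, -96, -138. Second differences: -30, -36, -42. Third differences: -6, -6.
Level-3 differences are constant, so Q has degree 3.
Fitting a degree-3 polynomial gives Q(t) = -t³ - 9t² + 4t + 7.
The coefficient of t² is -9.

-9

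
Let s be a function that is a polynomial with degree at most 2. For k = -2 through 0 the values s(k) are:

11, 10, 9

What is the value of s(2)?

7

First differences: -1, -1.
Level-1 differences are constant, so s has degree 1.
Fitting a degree-1 polynomial gives s(k) = -k + 9.
Then s(2) = 7.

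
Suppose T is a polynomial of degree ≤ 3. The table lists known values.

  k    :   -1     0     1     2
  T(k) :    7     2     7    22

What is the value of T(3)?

47

First differences: -5, 5, 15. Second differences: 10, 10.
Level-2 differences are constant, so T has degree 2.
Extending the table by one column gives the next first difference 25, so T(3) = 22 + 25 = 47.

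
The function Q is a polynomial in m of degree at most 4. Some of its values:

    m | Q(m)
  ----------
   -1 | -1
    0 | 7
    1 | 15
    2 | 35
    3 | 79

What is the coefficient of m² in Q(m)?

Write Q(m) = am^4 + bm³ + cm² + dm + e; the 5 given values yield a linear system in the 5 coefficients.
Solving, the leading coefficient vanishes, and Q(m) = 2m³ + 6m + 7.
The coefficient of m² is 0.

0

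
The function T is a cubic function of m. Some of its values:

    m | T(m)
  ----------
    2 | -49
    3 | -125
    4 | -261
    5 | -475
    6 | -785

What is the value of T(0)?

-5

First differences: -76, -136, -214, -310. Second differences: -60, -78, -96. Third differences: -18, -18.
Level-3 differences are constant, so T has degree 3.
Fitting a degree-3 polynomial gives T(m) = -3m³ - 3m² - 4m - 5.
Then T(0) = -5.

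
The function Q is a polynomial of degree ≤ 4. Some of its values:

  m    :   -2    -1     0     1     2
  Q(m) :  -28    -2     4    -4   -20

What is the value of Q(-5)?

-286

First differences: 26, 6, -8, -16. Second differences: -20, -14, -8. Third differences: 6, 6.
Level-3 differences are constant, so Q has degree 3.
Fitting a degree-3 polynomial gives Q(m) = m³ - 7m² - 2m + 4.
Then Q(-5) = -286.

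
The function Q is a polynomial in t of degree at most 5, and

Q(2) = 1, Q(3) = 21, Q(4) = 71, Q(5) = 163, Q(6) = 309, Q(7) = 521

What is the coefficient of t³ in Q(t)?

2

First differences: 20, 50, 92, 146, 212. Second differences: 30, 42, 54, 66. Third differences: 12, 12, 12.
Level-3 differences are constant, so Q has degree 3.
Fitting a degree-3 polynomial gives Q(t) = 2t³ - 3t² - 3t + 3.
The coefficient of t³ is 2.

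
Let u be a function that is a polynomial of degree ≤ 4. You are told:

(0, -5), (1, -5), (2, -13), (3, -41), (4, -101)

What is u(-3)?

First differences: 0, -8, -28, -60. Second differences: -8, -20, -32. Third differences: -12, -12.
Level-3 differences are constant, so u has degree 3.
Fitting a degree-3 polynomial gives u(k) = -2k³ + 2k² - 5.
Then u(-3) = 67.

67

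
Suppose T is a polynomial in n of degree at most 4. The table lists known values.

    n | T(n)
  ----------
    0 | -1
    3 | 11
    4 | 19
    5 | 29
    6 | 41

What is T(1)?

1

Write T(n) = an^4 + bn³ + cn² + dn + e; the 5 given values yield a linear system in the 5 coefficients.
Solving, the top 2 coefficients vanish, and T(n) = n² + n - 1.
Then T(1) = 1.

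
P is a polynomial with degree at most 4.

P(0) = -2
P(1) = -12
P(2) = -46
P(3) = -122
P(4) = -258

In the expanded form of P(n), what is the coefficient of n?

-4

First differences: -10, -34, -76, -136. Second differences: -24, -42, -60. Third differences: -18, -18.
Level-3 differences are constant, so P has degree 3.
Fitting a degree-3 polynomial gives P(n) = -3n³ - 3n² - 4n - 2.
The coefficient of n is -4.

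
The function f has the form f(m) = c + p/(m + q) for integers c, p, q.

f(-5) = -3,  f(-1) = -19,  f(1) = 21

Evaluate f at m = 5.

5

(f(m) − c)(m + q) = p for each data point; the three points give a linear system in c and q, then p follows.
Solving: c = 1, q = 0, p = 20, so f(m) = 1 + 20/(m + 0).
Then f(5) = 1 + 20/5 = 5.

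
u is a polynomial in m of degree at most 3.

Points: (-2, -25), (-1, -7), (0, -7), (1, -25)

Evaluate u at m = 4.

-187

First differences: 18, 0, -18. Second differences: -18, -18.
Level-2 differences are constant, so u has degree 2.
Fitting a degree-2 polynomial gives u(m) = -9m² - 9m - 7.
Then u(4) = -187.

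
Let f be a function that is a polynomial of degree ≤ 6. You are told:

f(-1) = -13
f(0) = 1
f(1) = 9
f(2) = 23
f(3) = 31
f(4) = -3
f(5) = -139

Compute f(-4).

First differences: 14, 8, 14, 8, -34, -136. Second differences: -6, 6, -6, -42, -102. Third differences: 12, -12, -36, -60. Fourth differences: -24, -24, -24.
Level-4 differences are constant, so f has degree 4.
Fitting a degree-4 polynomial gives f(m) = -m^4 + 4m³ - 2m² + 7m + 1.
Then f(-4) = -571.

-571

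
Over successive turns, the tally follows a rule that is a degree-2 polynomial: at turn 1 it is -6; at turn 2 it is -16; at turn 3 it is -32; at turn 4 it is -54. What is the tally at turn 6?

Write the value at k as P(k).
First differences: -10, -16, -22. Second differences: -6, -6.
Level-2 differences are constant, so P has degree 2.
Fitting a degree-2 polynomial gives P(k) = -3k² - k - 2.
Then P(6) = -116.

-116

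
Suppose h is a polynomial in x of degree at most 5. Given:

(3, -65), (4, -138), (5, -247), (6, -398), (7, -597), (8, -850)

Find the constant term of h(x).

First differences: -73, -109, -151, -199, -253. Second differences: -36, -42, -48, -54. Third differences: -6, -6, -6.
Level-3 differences are constant, so h has degree 3.
Fitting a degree-3 polynomial gives h(x) = -x³ - 6x² + 6x - 2.
The constant term is h(0) = -2.

-2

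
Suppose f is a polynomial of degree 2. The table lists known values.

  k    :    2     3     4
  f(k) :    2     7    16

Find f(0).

Write f(k) = ak² + bk + c; the 3 given values yield a linear system in the 3 coefficients.
Solving, f(k) = 2k² - 5k + 4.
Then f(0) = 4.

4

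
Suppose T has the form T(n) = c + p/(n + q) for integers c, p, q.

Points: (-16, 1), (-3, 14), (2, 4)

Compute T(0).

(T(n) − c)(n + q) = p for each data point; the three points give a linear system in c and q, then p follows.
Solving: c = 2, q = 4, p = 12, so T(n) = 2 + 12/(n + 4).
Then T(0) = 2 + 12/4 = 5.

5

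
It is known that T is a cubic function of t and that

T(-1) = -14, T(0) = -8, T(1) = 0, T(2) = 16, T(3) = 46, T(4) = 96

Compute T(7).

426

First differences: 6, 8, 16, 30, 50. Second differences: 2, 8, 14, 20. Third differences: 6, 6, 6.
Level-3 differences are constant, so T has degree 3.
Fitting a degree-3 polynomial gives T(t) = t³ + t² + 6t - 8.
Then T(7) = 426.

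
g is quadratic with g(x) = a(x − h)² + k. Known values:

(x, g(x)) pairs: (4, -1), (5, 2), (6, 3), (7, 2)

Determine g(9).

First differences 3, 1, -1; second difference -2 = 2a, so a = -1.
Expanding, the x-coefficient is −2ah = 2h; matching it to the data gives h = 6, and then k = 3.
So g(x) = -1(x − 6)² + 3.
g(9) = -1·3² + 3 = -6.

-6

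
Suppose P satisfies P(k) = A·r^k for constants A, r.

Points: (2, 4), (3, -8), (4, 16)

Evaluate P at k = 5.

-32

Consecutive ratio: -8/4 = -2, and 16/(-8) = -2, so r = -2.
Then A·(-2)^2 = 4 gives A = 1, and P(k) = 1·(-2)^k.
P(5) = 1·(-2)^5 = -32.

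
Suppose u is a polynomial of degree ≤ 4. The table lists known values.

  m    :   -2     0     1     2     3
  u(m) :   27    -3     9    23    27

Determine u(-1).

Write u(m) = am^4 + bm³ + cm² + dm + e; the 5 given values yield a linear system in the 5 coefficients.
Solving, the leading coefficient vanishes, and u(m) = -2m³ + 7m² + 7m - 3.
Then u(-1) = -1.

-1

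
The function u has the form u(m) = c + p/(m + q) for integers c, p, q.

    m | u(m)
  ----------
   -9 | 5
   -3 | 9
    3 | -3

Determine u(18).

2

(u(m) − c)(m + q) = p for each data point; the three points give a linear system in c and q, then p follows.
Solving: c = 3, q = 0, p = -18, so u(m) = 3 − 18/(m + 0).
Then u(18) = 3 − 18/18 = 2.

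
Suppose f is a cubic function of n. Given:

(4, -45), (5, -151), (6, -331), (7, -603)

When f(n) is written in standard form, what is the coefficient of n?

5

Write f(n) = an³ + bn² + cn + d; the 4 given values yield a linear system in the 4 coefficients.
Solving, f(n) = -3n³ + 8n² + 5n - 1.
The coefficient of n is 5.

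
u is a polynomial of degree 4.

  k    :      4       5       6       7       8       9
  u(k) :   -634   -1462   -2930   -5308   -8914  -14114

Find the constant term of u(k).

-2

First differences: -828, -1468, -2378, -3606, -5200. Second differences: -640, -910, -1228, -1594. Third differences: -270, -318, -366. Fourth differences: -48, -48.
Level-4 differences are constant, so u has degree 4.
Fitting a degree-4 polynomial gives u(k) = -2k^4 - k³ - 3k² - 2k - 2.
The constant term is u(0) = -2.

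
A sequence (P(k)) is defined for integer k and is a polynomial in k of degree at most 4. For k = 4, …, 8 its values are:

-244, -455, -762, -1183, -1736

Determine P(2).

-38

First differences: -211, -307, -421, -553. Second differences: -96, -114, -132. Third differences: -18, -18.
Level-3 differences are constant, so P has degree 3.
Fitting a degree-3 polynomial gives P(k) = -3k³ - 3k² - k.
Then P(2) = -38.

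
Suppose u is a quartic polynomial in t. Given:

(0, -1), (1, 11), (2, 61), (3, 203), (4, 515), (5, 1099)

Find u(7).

3611

First differences: 12, 50, 142, 312, 584. Second differences: 38, 92, 170, 272. Third differences: 54, 78, 102. Fourth differences: 24, 24.
Level-4 differences are constant, so u has degree 4.
Fitting a degree-4 polynomial gives u(t) = t^4 + 3t³ + 3t² + 5t - 1.
Then u(7) = 3611.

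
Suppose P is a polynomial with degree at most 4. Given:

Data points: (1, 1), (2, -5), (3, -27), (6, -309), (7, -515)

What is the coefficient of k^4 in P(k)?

Write P(k) = ak^4 + bk³ + ck² + dk + e; the 5 given values yield a linear system in the 5 coefficients.
Solving, the leading coefficient vanishes, and P(k) = -2k³ + 4k² - 4k + 3.
The coefficient of k^4 is 0.

0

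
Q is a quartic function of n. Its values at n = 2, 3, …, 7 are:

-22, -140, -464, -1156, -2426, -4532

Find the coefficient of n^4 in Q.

-2

First differences: -118, -324, -692, -1270, -2106. Second differences: -206, -368, -578, -836. Third differences: -162, -210, -258. Fourth differences: -48, -48.
Level-4 differences are constant, so Q has degree 4.
Fitting a degree-4 polynomial gives Q(n) = -2n^4 + n³ - 2n² + 3n + 4.
The coefficient of n^4 is -2.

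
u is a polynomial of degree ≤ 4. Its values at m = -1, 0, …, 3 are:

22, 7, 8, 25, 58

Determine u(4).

First differences: -15, 1, 17, 33. Second differences: 16, 16, 16.
Level-2 differences are constant, so u has degree 2.
Fitting a degree-2 polynomial gives u(m) = 8m² - 7m + 7.
Then u(4) = 107.

107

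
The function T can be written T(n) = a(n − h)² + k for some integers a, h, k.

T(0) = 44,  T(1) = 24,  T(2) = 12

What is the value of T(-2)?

First differences -20, -12; second difference 8 = 2a, so a = 4.
Expanding, the n-coefficient is −2ah = -8h; matching it to the data gives h = 3, and then k = 8.
So T(n) = 4(n − 3)² + 8.
T(-2) = 4·(-5)² + 8 = 108.

108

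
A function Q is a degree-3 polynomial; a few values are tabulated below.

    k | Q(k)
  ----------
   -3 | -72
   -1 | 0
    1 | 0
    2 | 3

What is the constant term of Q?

Write Q(k) = ak³ + bk² + ck + d; the 4 given values yield a linear system in the 4 coefficients.
Solving, Q(k) = 2k³ - 3k² - 2k + 3.
The constant term is Q(0) = 3.

3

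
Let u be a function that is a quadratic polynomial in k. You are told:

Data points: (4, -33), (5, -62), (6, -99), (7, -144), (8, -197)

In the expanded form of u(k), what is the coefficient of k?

7

First differences: -29, -37, -45, -53. Second differences: -8, -8, -8.
Level-2 differences are constant, so u has degree 2.
Fitting a degree-2 polynomial gives u(k) = -4k² + 7k + 3.
The coefficient of k is 7.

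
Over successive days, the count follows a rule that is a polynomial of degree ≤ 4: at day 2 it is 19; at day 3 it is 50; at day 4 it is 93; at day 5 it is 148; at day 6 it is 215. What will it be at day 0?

-7

Write the value at x as T(x).
First differences: 31, 43, 55, 67. Second differences: 12, 12, 12.
Level-2 differences are constant, so T has degree 2.
Fitting a degree-2 polynomial gives T(x) = 6x² + x - 7.
Then T(0) = -7.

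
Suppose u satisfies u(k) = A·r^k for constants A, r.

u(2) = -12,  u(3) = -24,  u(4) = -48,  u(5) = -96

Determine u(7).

Consecutive ratio: -24/(-12) = 2, and -48/(-24) = 2, so r = 2.
Then A·2^2 = -12 gives A = -3, and u(k) = -3·2^k.
u(7) = -3·2^7 = -384.

-384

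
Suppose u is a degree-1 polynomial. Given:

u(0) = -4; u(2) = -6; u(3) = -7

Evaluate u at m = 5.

-9

Write u(m) = am + b; the 3 given values yield a linear system in the 2 coefficients.
Solving, u(m) = -m - 4.
Then u(5) = -9.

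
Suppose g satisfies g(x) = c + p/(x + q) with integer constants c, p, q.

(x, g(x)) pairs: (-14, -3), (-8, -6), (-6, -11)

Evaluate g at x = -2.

9

(g(x) − c)(x + q) = p for each data point; the three points give a linear system in c and q, then p follows.
Solving: c = -1, q = 4, p = 20, so g(x) = -1 + 20/(x + 4).
Then g(-2) = -1 + 20/2 = 9.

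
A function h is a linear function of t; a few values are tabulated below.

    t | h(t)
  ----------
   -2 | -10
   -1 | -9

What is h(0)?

-8

Write h(t) = at + b; the 2 given values yield a linear system in the 2 coefficients.
Solving, h(t) = t - 8.
The constant term is h(0) = -8.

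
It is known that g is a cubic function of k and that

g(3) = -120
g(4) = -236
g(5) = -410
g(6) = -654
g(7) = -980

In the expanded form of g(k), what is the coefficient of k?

First differences: -116, -174, -244, -326. Second differences: -58, -70, -82. Third differences: -12, -12.
Level-3 differences are constant, so g has degree 3.
Fitting a degree-3 polynomial gives g(k) = -2k³ - 5k² - 7k.
The coefficient of k is -7.

-7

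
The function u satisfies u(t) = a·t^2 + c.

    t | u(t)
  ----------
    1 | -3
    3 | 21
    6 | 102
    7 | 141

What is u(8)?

From u(1) = -3 and u(3) = 21: 1a + c = -3 and 9a + c = 21.
Subtracting: 8a = 24, so a = 3; then c = -3 − 3·1 = -6.
So u(t) = 3t² − 6, and u(8) = 186.

186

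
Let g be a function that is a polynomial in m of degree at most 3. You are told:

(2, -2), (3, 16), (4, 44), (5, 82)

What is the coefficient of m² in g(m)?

5

First differences: 18, 28, 38. Second differences: 10, 10.
Level-2 differences are constant, so g has degree 2.
Fitting a degree-2 polynomial gives g(m) = 5m² - 7m - 8.
The coefficient of m² is 5.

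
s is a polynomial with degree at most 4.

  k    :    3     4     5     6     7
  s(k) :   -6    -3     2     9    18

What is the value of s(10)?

57

First differences: 3, 5, 7, 9. Second differences: 2, 2, 2.
Level-2 differences are constant, so s has degree 2.
Fitting a degree-2 polynomial gives s(k) = k² - 4k - 3.
Then s(10) = 57.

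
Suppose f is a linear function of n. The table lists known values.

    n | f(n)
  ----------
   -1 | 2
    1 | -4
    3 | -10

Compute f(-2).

5

Write f(n) = an + b; the 3 given values yield a linear system in the 2 coefficients.
Solving, f(n) = -3n - 1.
Then f(-2) = 5.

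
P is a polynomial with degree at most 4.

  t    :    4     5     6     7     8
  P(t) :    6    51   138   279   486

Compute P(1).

3

Write P(t) = at^4 + bt³ + ct² + dt + e; the 5 given values yield a linear system in the 5 coefficients.
Solving, the leading coefficient vanishes, and P(t) = 2t³ - 9t² + 4t + 6.
Then P(1) = 3.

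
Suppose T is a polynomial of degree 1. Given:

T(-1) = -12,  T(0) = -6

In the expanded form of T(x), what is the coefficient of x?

Write T(x) = ax + b; the 2 given values yield a linear system in the 2 coefficients.
Solving, T(x) = 6x - 6.
The coefficient of x is 6.

6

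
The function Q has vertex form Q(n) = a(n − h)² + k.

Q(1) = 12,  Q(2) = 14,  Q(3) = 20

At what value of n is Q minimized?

1

First differences 2, 6; second difference 4 = 2a, so a = 2.
Expanding, the n-coefficient is −2ah = -4h; matching it to the data gives h = 1, and then k = 12.
So Q(n) = 2(n − 1)² + 12.
Hence h = 1.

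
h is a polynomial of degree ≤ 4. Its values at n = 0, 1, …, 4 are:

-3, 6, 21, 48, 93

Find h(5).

First differences: 9, 15, 27, 45. Second differences: 6, 12, 18. Third differences: 6, 6.
Level-3 differences are constant, so h has degree 3.
Fitting a degree-3 polynomial gives h(n) = n³ + 8n - 3.
Then h(5) = 162.

162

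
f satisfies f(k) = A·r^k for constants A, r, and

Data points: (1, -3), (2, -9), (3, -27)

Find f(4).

-81

Consecutive ratio: -9/(-3) = 3, and -27/(-9) = 3, so r = 3.
Then A·3^1 = -3 gives A = -1, and f(k) = -1·3^k.
f(4) = -1·3^4 = -81.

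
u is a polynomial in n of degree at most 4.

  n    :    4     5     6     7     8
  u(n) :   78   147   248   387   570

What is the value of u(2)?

12

First differences: 69, 101, 139, 183. Second differences: 32, 38, 44. Third differences: 6, 6.
Level-3 differences are constant, so u has degree 3.
Fitting a degree-3 polynomial gives u(n) = n³ + n² - n + 2.
Then u(2) = 12.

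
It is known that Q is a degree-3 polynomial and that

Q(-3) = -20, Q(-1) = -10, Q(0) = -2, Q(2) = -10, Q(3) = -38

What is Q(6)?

-290

Write Q(t) = at³ + bt² + ct + d; the 5 given values yield a linear system in the 4 coefficients.
Solving, Q(t) = -t³ - 3t² + 6t - 2.
Then Q(6) = -290.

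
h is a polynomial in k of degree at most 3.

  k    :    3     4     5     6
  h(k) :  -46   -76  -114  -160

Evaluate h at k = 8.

-276

Write h(k) = ak³ + bk² + ck + d; the 4 given values yield a linear system in the 4 coefficients.
Solving, the leading coefficient vanishes, and h(k) = -4k² - 2k - 4.
Then h(8) = -276.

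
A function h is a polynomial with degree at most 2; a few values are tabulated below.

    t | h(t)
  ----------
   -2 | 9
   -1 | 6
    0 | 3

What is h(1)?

First differences: -3, -3.
Level-1 differences are constant, so h has degree 1.
Fitting a degree-1 polynomial gives h(t) = -3t + 3.
Then h(1) = 0.

0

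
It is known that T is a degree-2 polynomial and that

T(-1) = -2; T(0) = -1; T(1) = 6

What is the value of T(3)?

Write T(n) = an² + bn + c; the 3 given values yield a linear system in the 3 coefficients.
Solving, T(n) = 3n² + 4n - 1.
Then T(3) = 38.

38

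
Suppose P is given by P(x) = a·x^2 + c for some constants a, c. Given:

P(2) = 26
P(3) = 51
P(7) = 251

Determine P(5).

From P(2) = 26 and P(3) = 51: 4a + c = 26 and 9a + c = 51.
Subtracting: 5a = 25, so a = 5; then c = 26 − 5·4 = 6.
So P(x) = 5x² + 6, and P(5) = 131.

131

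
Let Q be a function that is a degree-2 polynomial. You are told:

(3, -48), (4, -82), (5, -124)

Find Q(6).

Write Q(x) = ax² + bx + c; the 3 given values yield a linear system in the 3 coefficients.
Solving, Q(x) = -4x² - 6x + 6.
Then Q(6) = -174.

-174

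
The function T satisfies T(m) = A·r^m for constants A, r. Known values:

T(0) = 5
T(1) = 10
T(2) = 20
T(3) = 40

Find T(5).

Consecutive ratio: 10/5 = 2, and 20/10 = 2, so r = 2.
Then A·2^0 = 5 gives A = 5, and T(m) = 5·2^m.
T(5) = 5·2^5 = 160.

160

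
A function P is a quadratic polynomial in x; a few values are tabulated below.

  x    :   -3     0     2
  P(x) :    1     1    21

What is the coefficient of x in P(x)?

6

Write P(x) = ax² + bx + c; the 3 given values yield a linear system in the 3 coefficients.
Solving, P(x) = 2x² + 6x + 1.
The coefficient of x is 6.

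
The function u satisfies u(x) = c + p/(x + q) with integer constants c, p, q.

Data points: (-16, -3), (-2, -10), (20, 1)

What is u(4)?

(u(x) − c)(x + q) = p for each data point; the three points give a linear system in c and q, then p follows.
Solving: c = -1, q = -2, p = 36, so u(x) = -1 + 36/(x − 2).
Then u(4) = -1 + 36/2 = 17.

17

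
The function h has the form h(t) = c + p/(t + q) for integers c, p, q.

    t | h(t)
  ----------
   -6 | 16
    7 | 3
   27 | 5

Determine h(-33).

(h(t) − c)(t + q) = p for each data point; the three points give a linear system in c and q, then p follows.
Solving: c = 6, q = 3, p = -30, so h(t) = 6 − 30/(t + 3).
Then h(-33) = 6 − 30/(-30) = 7.

7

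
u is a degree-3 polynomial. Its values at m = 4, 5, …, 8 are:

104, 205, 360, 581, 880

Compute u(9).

1269

First differences: 101, 155, 221, 299. Second differences: 54, 66, 78. Third differences: 12, 12.
Level-3 differences are constant, so u has degree 3.
Extending the table by one column gives the next first difference 389, so u(9) = 880 + 389 = 1269.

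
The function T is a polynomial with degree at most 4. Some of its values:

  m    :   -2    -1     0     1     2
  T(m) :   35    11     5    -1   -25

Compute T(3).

Write T(m) = am^4 + bm³ + cm² + dm + e; the 5 given values yield a linear system in the 5 coefficients.
Solving, the leading coefficient vanishes, and T(m) = -3m³ - 3m + 5.
Then T(3) = -85.

-85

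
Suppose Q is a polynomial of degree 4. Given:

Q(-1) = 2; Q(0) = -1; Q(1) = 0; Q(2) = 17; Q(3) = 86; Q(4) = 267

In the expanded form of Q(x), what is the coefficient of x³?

0

First differences: -3, 1, 17, 69, 181. Second differences: 4, 16, 52, 112. Third differences: 12, 36, 60. Fourth differences: 24, 24.
Level-4 differences are constant, so Q has degree 4.
Fitting a degree-4 polynomial gives Q(x) = x^4 + x² - x - 1.
The coefficient of x³ is 0.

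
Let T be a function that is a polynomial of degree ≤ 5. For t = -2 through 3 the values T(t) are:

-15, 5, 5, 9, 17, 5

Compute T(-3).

-103

First differences: 20, 0, 4, 8, -12. Second differences: -20, 4, 4, -20. Third differences: 24, 0, -24. Fourth differences: -24, -24.
Level-4 differences are constant, so T has degree 4.
Fitting a degree-4 polynomial gives T(t) = -t^4 + 2t³ + 3t² + 5.
Then T(-3) = -103.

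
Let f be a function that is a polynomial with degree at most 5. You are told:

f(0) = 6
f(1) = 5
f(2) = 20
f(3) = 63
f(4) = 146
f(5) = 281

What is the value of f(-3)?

-15

First differences: -1, 15, 43, 83, 135. Second differences: 16, 28, 40, 52. Third differences: 12, 12, 12.
Level-3 differences are constant, so f has degree 3.
Fitting a degree-3 polynomial gives f(x) = 2x³ + 2x² - 5x + 6.
Then f(-3) = -15.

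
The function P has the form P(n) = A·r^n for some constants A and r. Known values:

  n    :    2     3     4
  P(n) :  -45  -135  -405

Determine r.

Consecutive ratio: -135/(-45) = 3, and -405/(-135) = 3, so r = 3.
Then A·3^2 = -45 gives A = -5, and P(n) = -5·3^n.

3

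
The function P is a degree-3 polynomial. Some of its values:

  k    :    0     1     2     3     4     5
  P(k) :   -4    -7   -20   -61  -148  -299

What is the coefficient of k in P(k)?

First differences: -3, -13, -41, -87, -151. Second differences: -10, -28, -46, -64. Third differences: -18, -18, -18.
Level-3 differences are constant, so P has degree 3.
Fitting a degree-3 polynomial gives P(k) = -3k³ + 4k² - 4k - 4.
The coefficient of k is -4.

-4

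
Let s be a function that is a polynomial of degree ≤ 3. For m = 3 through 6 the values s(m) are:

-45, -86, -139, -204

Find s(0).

6

First differences: -41, -53, -65. Second differences: -12, -12.
Level-2 differences are constant, so s has degree 2.
Fitting a degree-2 polynomial gives s(m) = -6m² + m + 6.
Then s(0) = 6.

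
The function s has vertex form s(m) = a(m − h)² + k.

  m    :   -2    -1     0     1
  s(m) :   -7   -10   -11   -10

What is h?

0

First differences -3, -1, 1; second difference 2 = 2a, so a = 1.
Expanding, the m-coefficient is −2ah = -2h; matching it to the data gives h = 0, and then k = -11.
So s(m) = 1(m + 0)² − 11.
Hence h = 0.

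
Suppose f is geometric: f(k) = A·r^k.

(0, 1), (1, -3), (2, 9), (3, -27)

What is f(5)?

-243

Consecutive ratio: -3/1 = -3, and 9/(-3) = -3, so r = -3.
Then A·(-3)^0 = 1 gives A = 1, and f(k) = 1·(-3)^k.
f(5) = 1·(-3)^5 = -243.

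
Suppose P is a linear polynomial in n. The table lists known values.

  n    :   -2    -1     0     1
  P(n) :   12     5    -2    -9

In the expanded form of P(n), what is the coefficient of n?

Write P(n) = an + b; the 4 given values yield a linear system in the 2 coefficients.
Solving, P(n) = -7n - 2.
The coefficient of n is -7.

-7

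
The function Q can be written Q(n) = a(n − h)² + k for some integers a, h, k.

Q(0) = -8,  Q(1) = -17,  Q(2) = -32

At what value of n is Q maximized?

First differences -9, -15; second difference -6 = 2a, so a = -3.
Expanding, the n-coefficient is −2ah = 6h; matching it to the data gives h = -1, and then k = -5.
So Q(n) = -3(n + 1)² − 5.
Hence h = -1.

-1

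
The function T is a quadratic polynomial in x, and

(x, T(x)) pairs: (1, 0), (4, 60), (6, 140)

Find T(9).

Write T(x) = ax² + bx + c; the 3 given values yield a linear system in the 3 coefficients.
Solving, T(x) = 4x² - 4.
Then T(9) = 320.

320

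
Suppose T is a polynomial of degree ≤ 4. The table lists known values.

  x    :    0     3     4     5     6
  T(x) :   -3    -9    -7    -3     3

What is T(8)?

Write T(x) = ax^4 + bx³ + cx² + dx + e; the 5 given values yield a linear system in the 5 coefficients.
Solving, the top 2 coefficients vanish, and T(x) = x² - 5x - 3.
Then T(8) = 21.

21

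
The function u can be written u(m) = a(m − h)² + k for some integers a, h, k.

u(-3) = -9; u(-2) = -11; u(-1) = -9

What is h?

-2

First differences -2, 2; second difference 4 = 2a, so a = 2.
Expanding, the m-coefficient is −2ah = -4h; matching it to the data gives h = -2, and then k = -11.
So u(m) = 2(m + 2)² − 11.
Hence h = -2.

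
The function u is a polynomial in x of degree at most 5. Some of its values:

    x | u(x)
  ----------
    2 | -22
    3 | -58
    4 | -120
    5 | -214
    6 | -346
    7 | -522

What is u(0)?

-4

First differences: -36, -62, -94, -132, -176. Second differences: -26, -32, -38, -44. Third differences: -6, -6, -6.
Level-3 differences are constant, so u has degree 3.
Fitting a degree-3 polynomial gives u(x) = -x³ - 4x² + 3x - 4.
Then u(0) = -4.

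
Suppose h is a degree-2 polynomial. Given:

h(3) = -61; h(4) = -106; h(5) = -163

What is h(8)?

-406

Write h(x) = ax² + bx + c; the 3 given values yield a linear system in the 3 coefficients.
Solving, h(x) = -6x² - 3x + 2.
Then h(8) = -406.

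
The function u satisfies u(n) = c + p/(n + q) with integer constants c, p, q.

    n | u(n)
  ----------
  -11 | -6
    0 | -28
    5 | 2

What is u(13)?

-2

(u(n) − c)(n + q) = p for each data point; the three points give a linear system in c and q, then p follows.
Solving: c = -4, q = -1, p = 24, so u(n) = -4 + 24/(n − 1).
Then u(13) = -4 + 24/12 = -2.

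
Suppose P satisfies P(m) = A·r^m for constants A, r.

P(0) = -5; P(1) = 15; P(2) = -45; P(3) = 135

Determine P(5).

1215

Consecutive ratio: 15/(-5) = -3, and -45/15 = -3, so r = -3.
Then A·(-3)^0 = -5 gives A = -5, and P(m) = -5·(-3)^m.
P(5) = -5·(-3)^5 = 1215.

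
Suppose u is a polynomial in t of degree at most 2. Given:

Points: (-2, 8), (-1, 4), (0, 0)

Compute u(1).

-4

Write u(t) = at² + bt + c; the 3 given values yield a linear system in the 3 coefficients.
Solving, the leading coefficient vanishes, and u(t) = -4t.
Then u(1) = -4.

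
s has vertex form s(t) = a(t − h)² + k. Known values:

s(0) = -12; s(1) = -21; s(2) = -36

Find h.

First differences -9, -15; second difference -6 = 2a, so a = -3.
Expanding, the t-coefficient is −2ah = 6h; matching it to the data gives h = -1, and then k = -9.
So s(t) = -3(t + 1)² − 9.
Hence h = -1.

-1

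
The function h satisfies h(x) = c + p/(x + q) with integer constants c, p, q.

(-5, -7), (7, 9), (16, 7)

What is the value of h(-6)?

(h(x) − c)(x + q) = p for each data point; the three points give a linear system in c and q, then p follows.
Solving: c = 5, q = 2, p = 36, so h(x) = 5 + 36/(x + 2).
Then h(-6) = 5 + 36/(-4) = -4.

-4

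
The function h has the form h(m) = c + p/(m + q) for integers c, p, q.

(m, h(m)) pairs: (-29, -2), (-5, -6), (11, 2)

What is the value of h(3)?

14

(h(m) − c)(m + q) = p for each data point; the three points give a linear system in c and q, then p follows.
Solving: c = -1, q = -1, p = 30, so h(m) = -1 + 30/(m − 1).
Then h(3) = -1 + 30/2 = 14.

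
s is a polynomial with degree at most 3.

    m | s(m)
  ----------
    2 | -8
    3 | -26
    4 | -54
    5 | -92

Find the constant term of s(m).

-2

First differences: -18, -28, -38. Second differences: -10, -10.
Level-2 differences are constant, so s has degree 2.
Fitting a degree-2 polynomial gives s(m) = -5m² + 7m - 2.
The constant term is s(0) = -2.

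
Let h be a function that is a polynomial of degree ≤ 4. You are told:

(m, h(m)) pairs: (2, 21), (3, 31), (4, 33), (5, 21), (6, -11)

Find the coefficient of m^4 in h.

0

Write h(m) = am^4 + bm³ + cm² + dm + e; the 5 given values yield a linear system in the 5 coefficients.
Solving, the leading coefficient vanishes, and h(m) = -m³ + 5m² + 4m + 1.
The coefficient of m^4 is 0.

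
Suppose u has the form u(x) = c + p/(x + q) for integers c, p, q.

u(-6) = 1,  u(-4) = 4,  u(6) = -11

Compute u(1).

-41

(u(x) − c)(x + q) = p for each data point; the three points give a linear system in c and q, then p follows.
Solving: c = -5, q = 0, p = -36, so u(x) = -5 − 36/(x + 0).
Then u(1) = -5 − 36/1 = -41.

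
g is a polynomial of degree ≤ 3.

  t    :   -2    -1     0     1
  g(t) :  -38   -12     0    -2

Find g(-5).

Write g(t) = at³ + bt² + ct + d; the 4 given values yield a linear system in the 4 coefficients.
Solving, the leading coefficient vanishes, and g(t) = -7t² + 5t.
Then g(-5) = -200.

-200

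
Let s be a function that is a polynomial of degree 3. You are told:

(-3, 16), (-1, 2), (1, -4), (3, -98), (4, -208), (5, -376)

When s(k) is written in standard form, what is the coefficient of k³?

Write s(k) = ak³ + bk² + ck + d; the 6 given values yield a linear system in the 4 coefficients.
Solving, s(k) = -2k³ - 5k² - k + 4.
The coefficient of k³ is -2.

-2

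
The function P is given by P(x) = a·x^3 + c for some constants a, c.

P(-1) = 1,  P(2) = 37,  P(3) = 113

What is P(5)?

From P(-1) = 1 and P(2) = 37: -1a + c = 1 and 8a + c = 37.
Subtracting: 9a = 36, so a = 4; then c = 1 − 4·(-1) = 5.
So P(x) = 4x³ + 5, and P(5) = 505.

505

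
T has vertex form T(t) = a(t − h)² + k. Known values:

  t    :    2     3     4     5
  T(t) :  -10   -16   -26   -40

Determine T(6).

-58

First differences -6, -10, -14; second difference -4 = 2a, so a = -2.
Expanding, the t-coefficient is −2ah = 4h; matching it to the data gives h = 1, and then k = -8.
So T(t) = -2(t − 1)² − 8.
T(6) = -2·5² − 8 = -58.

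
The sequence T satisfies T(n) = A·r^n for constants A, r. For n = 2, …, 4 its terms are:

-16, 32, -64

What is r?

-2

Consecutive ratio: 32/(-16) = -2, and -64/32 = -2, so r = -2.
Then A·(-2)^2 = -16 gives A = -4, and T(n) = -4·(-2)^n.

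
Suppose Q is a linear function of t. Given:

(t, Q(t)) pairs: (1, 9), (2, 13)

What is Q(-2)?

Write Q(t) = at + b; the 2 given values yield a linear system in the 2 coefficients.
Solving, Q(t) = 4t + 5.
Then Q(-2) = -3.

-3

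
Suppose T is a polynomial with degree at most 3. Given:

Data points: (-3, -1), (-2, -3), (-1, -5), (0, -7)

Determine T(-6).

Write T(t) = at³ + bt² + ct + d; the 4 given values yield a linear system in the 4 coefficients.
Solving, the top 2 coefficients vanish, and T(t) = -2t - 7.
Then T(-6) = 5.

5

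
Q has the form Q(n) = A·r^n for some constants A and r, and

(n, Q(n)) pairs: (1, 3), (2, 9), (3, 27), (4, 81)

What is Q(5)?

Consecutive ratio: 9/3 = 3, and 27/9 = 3, so r = 3.
Then A·3^1 = 3 gives A = 1, and Q(n) = 1·3^n.
Q(5) = 1·3^5 = 243.

243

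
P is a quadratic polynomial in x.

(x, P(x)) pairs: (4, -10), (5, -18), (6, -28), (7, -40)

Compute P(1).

2

First differences: -8, -10, -12. Second differences: -2, -2.
Level-2 differences are constant, so P has degree 2.
Fitting a degree-2 polynomial gives P(x) = -x² + x + 2.
Then P(1) = 2.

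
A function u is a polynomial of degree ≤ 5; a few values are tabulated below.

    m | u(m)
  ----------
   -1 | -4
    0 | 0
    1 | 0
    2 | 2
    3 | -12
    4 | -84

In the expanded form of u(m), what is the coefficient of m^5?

Write u(m) = am^5 + bm^4 + cm³ + dm² + em + p; the 6 given values yield a linear system in the 6 coefficients.
Solving, the leading coefficient vanishes, and u(m) = -m^4 + 3m³ - m² - m.
The coefficient of m^5 is 0.

0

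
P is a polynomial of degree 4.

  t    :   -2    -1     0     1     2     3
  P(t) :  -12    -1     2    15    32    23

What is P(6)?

First differences: 11, 3, 13, 17, -9. Second differences: -8, 10, 4, -26. Third differences: 18, -6, -30. Fourth differences: -24, -24.
Level-4 differences are constant, so P has degree 4.
Fitting a degree-4 polynomial gives P(t) = -t^4 + t³ + 6t² + 7t + 2.
Then P(6) = -820.

-820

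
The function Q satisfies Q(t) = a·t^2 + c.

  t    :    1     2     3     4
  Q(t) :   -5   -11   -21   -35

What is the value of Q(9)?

-165

From Q(1) = -5 and Q(2) = -11: 1a + c = -5 and 4a + c = -11.
Subtracting: 3a = -6, so a = -2; then c = -5 − (-2)·1 = -3.
So Q(t) = -2t² − 3, and Q(9) = -165.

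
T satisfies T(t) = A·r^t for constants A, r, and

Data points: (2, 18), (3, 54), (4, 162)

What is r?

3

Consecutive ratio: 54/18 = 3, and 162/54 = 3, so r = 3.
Then A·3^2 = 18 gives A = 2, and T(t) = 2·3^t.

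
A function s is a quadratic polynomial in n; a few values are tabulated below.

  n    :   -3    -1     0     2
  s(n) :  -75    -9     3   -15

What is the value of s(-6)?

-279

Write s(n) = an² + bn + c; the 4 given values yield a linear system in the 3 coefficients.
Solving, s(n) = -7n² + 5n + 3.
Then s(-6) = -279.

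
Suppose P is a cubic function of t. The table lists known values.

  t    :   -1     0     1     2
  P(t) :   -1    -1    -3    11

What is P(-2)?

Write P(t) = at³ + bt² + ct + d; the 4 given values yield a linear system in the 4 coefficients.
Solving, P(t) = 3t³ - t² - 4t - 1.
Then P(-2) = -21.

-21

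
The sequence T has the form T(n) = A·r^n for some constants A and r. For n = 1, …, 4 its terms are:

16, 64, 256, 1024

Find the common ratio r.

Consecutive ratio: 64/16 = 4, and 256/64 = 4, so r = 4.
Then A·4^1 = 16 gives A = 4, and T(n) = 4·4^n.

4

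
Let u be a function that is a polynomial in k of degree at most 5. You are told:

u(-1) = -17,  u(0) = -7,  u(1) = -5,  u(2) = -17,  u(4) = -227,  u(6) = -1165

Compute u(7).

Write u(k) = ak^5 + bk^4 + ck³ + dk² + ek + p; the 6 given values yield a linear system in the 6 coefficients.
Solving, the leading coefficient vanishes, and u(k) = -k^4 + k³ - 3k² + 5k - 7.
Then u(7) = -2177.

-2177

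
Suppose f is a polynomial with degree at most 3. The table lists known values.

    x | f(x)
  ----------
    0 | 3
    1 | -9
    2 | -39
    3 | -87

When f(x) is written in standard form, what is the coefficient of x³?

First differences: -12, -30, -48. Second differences: -18, -18.
Level-2 differences are constant, so f has degree 2.
Fitting a degree-2 polynomial gives f(x) = -9x² - 3x + 3.
The coefficient of x³ is 0.

0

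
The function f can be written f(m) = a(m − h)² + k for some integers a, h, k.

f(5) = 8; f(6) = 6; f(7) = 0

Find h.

First differences -2, -6; second difference -4 = 2a, so a = -2.
Expanding, the m-coefficient is −2ah = 4h; matching it to the data gives h = 5, and then k = 8.
So f(m) = -2(m − 5)² + 8.
Hence h = 5.

5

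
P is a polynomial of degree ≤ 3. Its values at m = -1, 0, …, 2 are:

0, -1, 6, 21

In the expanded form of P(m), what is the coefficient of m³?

0

First differences: -1, 7, 15. Second differences: 8, 8.
Level-2 differences are constant, so P has degree 2.
Fitting a degree-2 polynomial gives P(m) = 4m² + 3m - 1.
The coefficient of m³ is 0.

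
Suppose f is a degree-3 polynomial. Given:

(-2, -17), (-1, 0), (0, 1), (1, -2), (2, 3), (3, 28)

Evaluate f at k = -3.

First differences: 17, 1, -3, 5, 25. Second differences: -16, -4, 8, 20. Third differences: 12, 12, 12.
Level-3 differences are constant, so f has degree 3.
Fitting a degree-3 polynomial gives f(k) = 2k³ - 2k² - 3k + 1.
Then f(-3) = -62.

-62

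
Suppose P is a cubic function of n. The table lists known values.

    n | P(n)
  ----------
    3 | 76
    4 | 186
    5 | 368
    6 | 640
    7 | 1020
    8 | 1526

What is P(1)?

First differences: 110, 182, 272, 380, 506. Second differences: 72, 90, 108, 126. Third differences: 18, 18, 18.
Level-3 differences are constant, so P has degree 3.
Fitting a degree-3 polynomial gives P(n) = 3n³ - n - 2.
Then P(1) = 0.

0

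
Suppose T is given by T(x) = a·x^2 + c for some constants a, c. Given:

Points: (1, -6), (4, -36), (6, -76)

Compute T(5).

From T(1) = -6 and T(4) = -36: 1a + c = -6 and 16a + c = -36.
Subtracting: 15a = -30, so a = -2; then c = -6 − (-2)·1 = -4.
So T(x) = -2x² − 4, and T(5) = -54.

-54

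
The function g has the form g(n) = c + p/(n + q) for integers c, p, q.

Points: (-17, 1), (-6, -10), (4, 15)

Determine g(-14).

(g(n) − c)(n + q) = p for each data point; the three points give a linear system in c and q, then p follows.
Solving: c = 5, q = 2, p = 60, so g(n) = 5 + 60/(n + 2).
Then g(-14) = 5 + 60/(-12) = 0.

0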